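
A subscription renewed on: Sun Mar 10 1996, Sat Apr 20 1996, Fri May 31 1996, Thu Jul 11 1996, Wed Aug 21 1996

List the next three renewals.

Gaps between consecutive events: 41, 41, 41, 41 days — a constant 41-day interval.
Wed Aug 21 1996 + 41 days = Tue Oct 1 1996.
Tue Oct 1 1996 + 41 days = Mon Nov 11 1996.
Mon Nov 11 1996 + 41 days = Sun Dec 22 1996.

Tue Oct 1 1996, Mon Nov 11 1996, Sun Dec 22 1996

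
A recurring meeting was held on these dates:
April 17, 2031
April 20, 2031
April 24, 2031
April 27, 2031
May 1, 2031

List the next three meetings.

Gaps: 3, 4, 3, 4 days — not constant, but cyclic with period 2.
The events fall on every Thursday and Sunday.
The following Sunday is May 4, 2031.
Next Thursday: May 8, 2031.
The following Sunday is May 11, 2031.

May 4, 2031; May 8, 2031; May 11, 2031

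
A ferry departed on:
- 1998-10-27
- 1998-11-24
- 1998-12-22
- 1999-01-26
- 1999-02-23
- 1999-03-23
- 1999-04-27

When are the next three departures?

1999-05-25, 1999-06-22, 1999-07-27

Gaps: 28, 28, 35, 28, 28, 35 days — a mix of 28 and 35. Every date is a Tuesday.
Each is the 4th Tuesday of its month.
4th Tuesday of May 1999: 1999-05-25.
June 1999 — 4th Tuesday is 1999-06-22.
July 1999 — 4th Tuesday is 1999-07-27.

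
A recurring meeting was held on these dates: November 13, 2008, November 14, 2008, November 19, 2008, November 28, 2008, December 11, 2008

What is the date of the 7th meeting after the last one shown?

Gaps: 1, 5, 9, 13 days — each gap is 4 larger than the previous one.
Next gap: 17 days. December 11, 2008 + 17 days = December 28, 2008.
Next gap: 21 days. December 28, 2008 + 21 days = January 18, 2009.
Next gap: 25 days. January 18, 2009 + 25 days = February 12, 2009.
Next gap: 29 days. February 12, 2009 + 29 days = March 13, 2009.
Next gap: 33 days. March 13, 2009 + 33 days = April 15, 2009.
Next gap: 37 days. April 15, 2009 + 37 days = May 22, 2009.
Next gap: 41 days. May 22, 2009 + 41 days = July 2, 2009.

July 2, 2009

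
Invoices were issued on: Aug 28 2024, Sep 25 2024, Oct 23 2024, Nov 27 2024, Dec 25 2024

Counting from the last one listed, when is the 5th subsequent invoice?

These are Wednesdays at 28- or 35-day spacing (28, 28, 35, 28).
The pattern: 4th Wednesday of the month.
4th Wednesday of January 2025: Jan 22 2025.
4th Wednesday of February 2025: Feb 26 2025.
March 2025 — 4th Wednesday is Mar 26 2025.
April 2025 — 4th Wednesday is Apr 23 2025.
4th Wednesday of May 2025: May 28 2025.

May 28 2025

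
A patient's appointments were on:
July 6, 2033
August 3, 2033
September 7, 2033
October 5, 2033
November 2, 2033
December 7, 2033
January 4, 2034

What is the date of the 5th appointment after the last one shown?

June 7, 2034

All dates are Wednesdays, 28, 35, 28, 28, 35, 28 days apart.
Specifically, the 1st Wednesday of each month.
1st Wednesday of February 2034: February 1, 2034.
March 2034 — 1st Wednesday is March 1, 2034.
April 2034 — 1st Wednesday is April 5, 2034.
May 2034 — 1st Wednesday is May 3, 2034.
1st Wednesday of June 2034: June 7, 2034.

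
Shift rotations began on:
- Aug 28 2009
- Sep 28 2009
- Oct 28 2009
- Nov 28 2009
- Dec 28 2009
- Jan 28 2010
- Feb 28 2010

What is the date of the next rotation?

Gaps: 31, 30, 31, 30, 31, 31 days — not constant. Every event is on the 28th of the month.
Pattern: the 28th of each month.
March 2010: Mar 28 2010.

Mar 28 2010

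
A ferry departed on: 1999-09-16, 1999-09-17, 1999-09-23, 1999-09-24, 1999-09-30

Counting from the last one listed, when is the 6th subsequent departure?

1999-10-21

The gap pattern 1, 6, 1, 6 repeats every 2 events.
These are the Thursdays and Fridays of each week.
The following Friday is 1999-10-01.
The following Thursday is 1999-10-07.
The following Friday is 1999-10-08.
Next Thursday: 1999-10-14.
The following Friday is 1999-10-15.
The following Thursday is 1999-10-21.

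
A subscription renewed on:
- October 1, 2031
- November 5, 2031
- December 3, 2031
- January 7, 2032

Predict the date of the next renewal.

Gaps: 35, 28, 35 days — a mix of 28 and 35. Every date is a Wednesday.
Each is the 1st Wednesday of its month.
1st Wednesday of February 2032: February 4, 2032.

February 4, 2032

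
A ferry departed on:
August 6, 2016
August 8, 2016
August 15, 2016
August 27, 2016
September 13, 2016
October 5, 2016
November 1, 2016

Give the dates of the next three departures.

Gaps: 2, 7, 12, 17, 22, 27 days — each gap is 5 larger than the previous one.
Next gap: 32 days. November 1, 2016 + 32 days = December 3, 2016.
Next gap: 37 days. December 3, 2016 + 37 days = January 9, 2017.
Next gap: 42 days. January 9, 2017 + 42 days = February 20, 2017.

December 3, 2016; January 9, 2017; February 20, 2017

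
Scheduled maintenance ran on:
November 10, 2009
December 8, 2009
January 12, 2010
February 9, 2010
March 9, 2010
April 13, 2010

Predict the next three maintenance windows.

May 11, 2010; June 8, 2010; July 13, 2010

Gaps: 28, 35, 28, 28, 35 days — a mix of 28 and 35. Every date is a Tuesday.
Each is the 2nd Tuesday of its month.
2nd Tuesday of May 2010: May 11, 2010.
June 2010 — 2nd Tuesday is June 8, 2010.
July 2010 — 2nd Tuesday is July 13, 2010.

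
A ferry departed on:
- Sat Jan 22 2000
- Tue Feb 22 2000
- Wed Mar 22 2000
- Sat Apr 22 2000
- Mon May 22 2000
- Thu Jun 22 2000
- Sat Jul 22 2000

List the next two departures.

The day-of-month is always 22 (31, 29, 31, 30, 31, 30 days between events).
So this recurs on the 22nd of each month.
August 2000: Tue Aug 22 2000.
Next: September 2000 → Fri Sep 22 2000.

Tue Aug 22 2000, Fri Sep 22 2000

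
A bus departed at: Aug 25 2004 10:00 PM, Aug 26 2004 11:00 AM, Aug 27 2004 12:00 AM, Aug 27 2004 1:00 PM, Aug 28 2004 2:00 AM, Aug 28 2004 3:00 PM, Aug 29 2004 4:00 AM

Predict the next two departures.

Spacing: 13, 13, 13, 13, 13, 13 h — constant 13 h.
Aug 29 2004 4:00 AM + 13 h = Aug 29 2004 5:00 PM.
Aug 29 2004 5:00 PM + 13 h = Aug 30 2004 6:00 AM.

Aug 29 2004 5:00 PM, Aug 30 2004 6:00 AM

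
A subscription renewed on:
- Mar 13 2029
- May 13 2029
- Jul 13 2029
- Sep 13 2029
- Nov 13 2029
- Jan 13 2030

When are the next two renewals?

Mar 13 2030, May 13 2030

The day-of-month is always 13 (61, 61, 62, 61, 61 days between events).
So this recurs on the 13th of every 2 months.
Next: March 2030 → Mar 13 2030.
Next: May 2030 → May 13 2030.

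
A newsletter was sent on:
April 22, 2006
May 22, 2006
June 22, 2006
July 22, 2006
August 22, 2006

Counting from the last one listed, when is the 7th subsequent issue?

Each date is the 22nd; the gaps (30, 31, 30, 31) track the month lengths.
The rule is the 22nd of each month.
Next: September 2006 → September 22, 2006.
Next: October 2006 → October 22, 2006.
November 2006: November 22, 2006.
December 2006: December 22, 2006.
Next: January 2007 → January 22, 2007.
Next: February 2007 → February 22, 2007.
March 2007: March 22, 2007.

March 22, 2007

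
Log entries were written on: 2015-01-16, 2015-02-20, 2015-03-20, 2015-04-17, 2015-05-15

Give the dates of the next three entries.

These are Fridays at 28- or 35-day spacing (35, 28, 28, 28).
The pattern: 3rd Friday of the month.
3rd Friday of June 2015: 2015-06-19.
July 2015 — 3rd Friday is 2015-07-17.
August 2015 — 3rd Friday is 2015-08-21.

2015-06-19, 2015-07-17, 2015-08-21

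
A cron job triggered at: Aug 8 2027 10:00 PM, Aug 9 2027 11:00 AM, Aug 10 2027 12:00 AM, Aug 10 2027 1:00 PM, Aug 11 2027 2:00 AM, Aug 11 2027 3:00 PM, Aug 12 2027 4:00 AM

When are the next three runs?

Aug 12 2027 5:00 PM, Aug 13 2027 6:00 AM, Aug 13 2027 7:00 PM

The interval is a steady 13 hours (13, 13, 13, 13, 13, 13).
Aug 12 2027 4:00 AM + 13 h = Aug 12 2027 5:00 PM.
Aug 12 2027 5:00 PM + 13 h = Aug 13 2027 6:00 AM.
Aug 13 2027 6:00 AM + 13 h = Aug 13 2027 7:00 PM.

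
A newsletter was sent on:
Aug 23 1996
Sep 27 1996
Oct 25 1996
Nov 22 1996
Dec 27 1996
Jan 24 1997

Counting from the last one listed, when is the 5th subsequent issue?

Jun 27 1997

Gaps: 35, 28, 28, 35, 28 days — a mix of 28 and 35. Every date is a Friday.
Each is the 4th Friday of its month.
4th Friday of February 1997: Feb 28 1997.
March 1997 — 4th Friday is Mar 28 1997.
4th Friday of April 1997: Apr 25 1997.
4th Friday of May 1997: May 23 1997.
4th Friday of June 1997: Jun 27 1997.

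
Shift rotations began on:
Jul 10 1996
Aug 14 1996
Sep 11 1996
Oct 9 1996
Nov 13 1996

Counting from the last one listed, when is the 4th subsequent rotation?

Gaps: 35, 28, 28, 35 days — a mix of 28 and 35. Every date is a Wednesday.
Each is the 2nd Wednesday of its month.
2nd Wednesday of December 1996: Dec 11 1996.
January 1997 — 2nd Wednesday is Jan 8 1997.
February 1997 — 2nd Wednesday is Feb 12 1997.
March 1997 — 2nd Wednesday is Mar 12 1997.

Mar 12 1997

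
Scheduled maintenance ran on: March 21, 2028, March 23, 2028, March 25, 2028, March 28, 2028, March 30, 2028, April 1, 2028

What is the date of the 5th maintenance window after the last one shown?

Every event lands on a Tuesday or Thursday or Saturday (gaps cycle 2, 2, 3, 2, 2).
So the schedule is: every Tuesday, Thursday and Saturday.
Next Tuesday: April 4, 2028.
The following Thursday is April 6, 2028.
Next Saturday: April 8, 2028.
Next Tuesday: April 11, 2028.
The following Thursday is April 13, 2028.

April 13, 2028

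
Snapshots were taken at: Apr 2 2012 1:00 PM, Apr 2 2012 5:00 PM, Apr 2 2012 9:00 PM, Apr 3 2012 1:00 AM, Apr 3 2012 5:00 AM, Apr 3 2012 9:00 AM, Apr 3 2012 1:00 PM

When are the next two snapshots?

Spacing: 4, 4, 4, 4, 4, 4 h — constant 4 h.
Apr 3 2012 1:00 PM + 4 h = Apr 3 2012 5:00 PM.
Apr 3 2012 5:00 PM + 4 h = Apr 3 2012 9:00 PM.

Apr 3 2012 5:00 PM, Apr 3 2012 9:00 PM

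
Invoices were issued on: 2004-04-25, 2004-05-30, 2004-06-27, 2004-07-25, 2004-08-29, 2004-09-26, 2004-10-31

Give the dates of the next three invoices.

These are Sundays with 35, 28, 28, 35, 28, 35-day gaps.
Each is the final Sunday of its month — 2004-05-30 is past the 28th, so '4th Sunday' doesn't fit.
Last Sunday of November 2004: 2004-11-28.
Last Sunday of December 2004: 2004-12-26.
January 2005 ends with Sunday 2005-01-30.

2004-11-28, 2004-12-26, 2005-01-30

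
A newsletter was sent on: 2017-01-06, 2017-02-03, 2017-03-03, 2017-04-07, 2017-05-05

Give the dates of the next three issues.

These are Fridays at 28- or 35-day spacing (28, 28, 35, 28).
The pattern: 1st Friday of the month.
1st Friday of June 2017: 2017-06-02.
July 2017 — 1st Friday is 2017-07-07.
1st Friday of August 2017: 2017-08-04.

2017-06-02, 2017-07-07, 2017-08-04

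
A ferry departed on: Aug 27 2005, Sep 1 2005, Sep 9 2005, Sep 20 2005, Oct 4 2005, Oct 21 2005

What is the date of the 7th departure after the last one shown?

May 12 2006

Gaps: 5, 8, 11, 14, 17 days — each gap is 3 larger than the previous one.
Next gap: 20 days. Oct 21 2005 + 20 days = Nov 10 2005.
Next gap: 23 days. Nov 10 2005 + 23 days = Dec 3 2005.
Next gap: 26 days. Dec 3 2005 + 26 days = Dec 29 2005.
Next gap: 29 days. Dec 29 2005 + 29 days = Jan 27 2006.
Next gap: 32 days. Jan 27 2006 + 32 days = Feb 28 2006.
Next gap: 35 days. Feb 28 2006 + 35 days = Apr 4 2006.
Next gap: 38 days. Apr 4 2006 + 38 days = May 12 2006.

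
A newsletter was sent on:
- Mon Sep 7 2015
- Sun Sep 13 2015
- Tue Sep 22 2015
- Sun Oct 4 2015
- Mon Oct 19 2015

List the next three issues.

Fri Nov 6 2015, Fri Nov 27 2015, Mon Dec 21 2015

Intervals are 6, 9, 12, 15 days — an arithmetic progression with common difference 3.
Next gap: 18 days. Mon Oct 19 2015 + 18 days = Fri Nov 6 2015.
Next gap: 21 days. Fri Nov 6 2015 + 21 days = Fri Nov 27 2015.
Next gap: 24 days. Fri Nov 27 2015 + 24 days = Mon Dec 21 2015.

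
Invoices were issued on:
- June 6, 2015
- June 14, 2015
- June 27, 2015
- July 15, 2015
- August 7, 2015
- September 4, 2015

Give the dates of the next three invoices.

October 7, 2015; November 14, 2015; December 27, 2015

The spacing grows by 5 each time: 8, 13, 18, 23, 28 days.
Next gap: 33 days. September 4, 2015 + 33 days = October 7, 2015.
Next gap: 38 days. October 7, 2015 + 38 days = November 14, 2015.
Next gap: 43 days. November 14, 2015 + 43 days = December 27, 2015.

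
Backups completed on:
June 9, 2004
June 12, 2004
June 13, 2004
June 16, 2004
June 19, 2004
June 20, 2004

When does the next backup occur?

The gap pattern 3, 1, 3, 3, 1 repeats every 3 events.
These are the Wednesdays, Saturdays and Sundays of each week.
The following Wednesday is June 23, 2004.

June 23, 2004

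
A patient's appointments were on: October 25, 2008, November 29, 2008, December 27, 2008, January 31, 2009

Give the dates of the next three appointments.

All Saturdays; the gaps (35, 28, 35) vary with month length.
This is the last Saturday of each month.
February 2009 ends with Saturday February 28, 2009.
March 2009 ends with Saturday March 28, 2009.
Last Saturday of April 2009: April 25, 2009.

February 28, 2009; March 28, 2009; April 25, 2009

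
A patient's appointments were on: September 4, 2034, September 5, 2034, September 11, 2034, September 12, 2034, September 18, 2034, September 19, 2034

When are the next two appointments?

The gap pattern 1, 6, 1, 6, 1 repeats every 2 events.
These are the Mondays and Tuesdays of each week.
The following Monday is September 25, 2034.
The following Tuesday is September 26, 2034.

September 25, 2034; September 26, 2034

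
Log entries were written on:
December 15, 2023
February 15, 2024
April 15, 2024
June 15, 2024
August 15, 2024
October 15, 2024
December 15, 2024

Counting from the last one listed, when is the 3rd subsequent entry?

June 15, 2025

The day-of-month is always 15 (62, 60, 61, 61, 61, 61 days between events).
So this recurs on the 15th of every 2 months.
Next: February 2025 → February 15, 2025.
April 2025: April 15, 2025.
June 2025: June 15, 2025.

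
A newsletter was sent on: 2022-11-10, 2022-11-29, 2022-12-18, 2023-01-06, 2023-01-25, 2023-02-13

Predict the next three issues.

Every event comes 19 days after the last (19, 19, 19, 19, 19).
2023-02-13 + 19 days = 2023-03-04.
2023-03-04 + 19 days = 2023-03-23.
2023-03-23 + 19 days = 2023-04-11.

2023-03-04, 2023-03-23, 2023-04-11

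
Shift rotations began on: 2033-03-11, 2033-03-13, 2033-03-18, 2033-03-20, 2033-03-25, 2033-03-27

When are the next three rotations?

The gap pattern 2, 5, 2, 5, 2 repeats every 2 events.
These are the Fridays and Sundays of each week.
Next Friday: 2033-04-01.
The following Sunday is 2033-04-03.
Next Friday: 2033-04-08.

2033-04-01, 2033-04-03, 2033-04-08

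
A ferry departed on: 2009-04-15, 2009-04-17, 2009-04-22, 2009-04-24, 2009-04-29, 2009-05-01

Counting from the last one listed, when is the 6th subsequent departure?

The gap pattern 2, 5, 2, 5, 2 repeats every 2 events.
These are the Wednesdays and Fridays of each week.
The following Wednesday is 2009-05-06.
Next Friday: 2009-05-08.
The following Wednesday is 2009-05-13.
Next Friday: 2009-05-15.
Next Wednesday: 2009-05-20.
The following Friday is 2009-05-22.

2009-05-22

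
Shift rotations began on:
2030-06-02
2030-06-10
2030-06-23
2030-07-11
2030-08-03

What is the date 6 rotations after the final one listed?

2031-04-03

Gaps: 8, 13, 18, 23 days — each gap is 5 larger than the previous one.
Next gap: 28 days. 2030-08-03 + 28 days = 2030-08-31.
Next gap: 33 days. 2030-08-31 + 33 days = 2030-10-03.
Next gap: 38 days. 2030-10-03 + 38 days = 2030-11-10.
Next gap: 43 days. 2030-11-10 + 43 days = 2030-12-23.
Next gap: 48 days. 2030-12-23 + 48 days = 2031-02-09.
Next gap: 53 days. 2031-02-09 + 53 days = 2031-04-03.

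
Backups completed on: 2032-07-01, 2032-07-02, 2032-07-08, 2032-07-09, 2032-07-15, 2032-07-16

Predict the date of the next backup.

2032-07-22

Every event lands on a Thursday or Friday (gaps cycle 1, 6, 1, 6, 1).
So the schedule is: every Thursday and Friday.
Next Thursday: 2032-07-22.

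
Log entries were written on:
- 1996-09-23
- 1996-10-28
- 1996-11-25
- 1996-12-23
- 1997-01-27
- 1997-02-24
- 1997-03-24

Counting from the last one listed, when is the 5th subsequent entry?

These are Mondays at 28- or 35-day spacing (35, 28, 28, 35, 28, 28).
The pattern: 4th Monday of the month.
April 1997 — 4th Monday is 1997-04-28.
May 1997 — 4th Monday is 1997-05-26.
4th Monday of June 1997: 1997-06-23.
July 1997 — 4th Monday is 1997-07-28.
4th Monday of August 1997: 1997-08-25.

1997-08-25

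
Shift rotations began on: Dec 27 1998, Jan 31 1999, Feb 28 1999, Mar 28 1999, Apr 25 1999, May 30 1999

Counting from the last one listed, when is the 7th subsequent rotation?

Dec 26 1999

Every date is a Sunday; gaps 35, 28, 28, 28, 35 days.
Each is the last Sunday of its month (at least one falls on the 29th or later, ruling out '4th Sunday').
Last Sunday of June 1999: Jun 27 1999.
July 1999 ends with Sunday Jul 25 1999.
August 1999 ends with Sunday Aug 29 1999.
Last Sunday of September 1999: Sep 26 1999.
October 1999 ends with Sunday Oct 31 1999.
Last Sunday of November 1999: Nov 28 1999.
Last Sunday of December 1999: Dec 26 1999.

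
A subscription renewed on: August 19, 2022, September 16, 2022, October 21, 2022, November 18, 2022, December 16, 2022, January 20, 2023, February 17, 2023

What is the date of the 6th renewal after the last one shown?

These are Fridays at 28- or 35-day spacing (28, 35, 28, 28, 35, 28).
The pattern: 3rd Friday of the month.
3rd Friday of March 2023: March 17, 2023.
3rd Friday of April 2023: April 21, 2023.
3rd Friday of May 2023: May 19, 2023.
3rd Friday of June 2023: June 16, 2023.
July 2023 — 3rd Friday is July 21, 2023.
August 2023 — 3rd Friday is August 18, 2023.

August 18, 2023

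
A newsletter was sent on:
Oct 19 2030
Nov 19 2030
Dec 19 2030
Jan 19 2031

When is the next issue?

Feb 19 2031

The day-of-month is always 19 (31, 30, 31 days between events).
So this recurs on the 19th of each month.
Next: February 2031 → Feb 19 2031.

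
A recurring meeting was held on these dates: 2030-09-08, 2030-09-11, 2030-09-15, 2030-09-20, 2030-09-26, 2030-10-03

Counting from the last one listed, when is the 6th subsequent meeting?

2030-12-05

Intervals are 3, 4, 5, 6, 7 days — an arithmetic progression with common difference 1.
Next gap: 8 days. 2030-10-03 + 8 days = 2030-10-11.
Next gap: 9 days. 2030-10-11 + 9 days = 2030-10-20.
Next gap: 10 days. 2030-10-20 + 10 days = 2030-10-30.
Next gap: 11 days. 2030-10-30 + 11 days = 2030-11-10.
Next gap: 12 days. 2030-11-10 + 12 days = 2030-11-22.
Next gap: 13 days. 2030-11-22 + 13 days = 2030-12-05.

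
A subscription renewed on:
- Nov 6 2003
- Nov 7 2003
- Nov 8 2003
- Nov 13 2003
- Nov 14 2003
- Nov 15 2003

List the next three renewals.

The gap pattern 1, 1, 5, 1, 1 repeats every 3 events.
These are the Thursdays, Fridays and Saturdays of each week.
Next Thursday: Nov 20 2003.
Next Friday: Nov 21 2003.
The following Saturday is Nov 22 2003.

Nov 20 2003, Nov 21 2003, Nov 22 2003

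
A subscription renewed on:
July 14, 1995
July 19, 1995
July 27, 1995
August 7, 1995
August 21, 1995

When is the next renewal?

September 7, 1995

Intervals are 5, 8, 11, 14 days — an arithmetic progression with common difference 3.
Next gap: 17 days. August 21, 1995 + 17 days = September 7, 1995.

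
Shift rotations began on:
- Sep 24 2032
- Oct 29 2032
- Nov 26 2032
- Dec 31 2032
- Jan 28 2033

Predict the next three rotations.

All Fridays; the gaps (35, 28, 35, 28) vary with month length.
This is the last Friday of each month.
Last Friday of February 2033: Feb 25 2033.
Last Friday of March 2033: Mar 25 2033.
April 2033 ends with Friday Apr 29 2033.

Feb 25 2033, Mar 25 2033, Apr 29 2033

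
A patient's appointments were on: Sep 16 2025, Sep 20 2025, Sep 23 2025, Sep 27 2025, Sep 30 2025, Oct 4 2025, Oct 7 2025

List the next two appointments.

Oct 11 2025, Oct 14 2025

Gaps: 4, 3, 4, 3, 4, 3 days — not constant, but cyclic with period 2.
The events fall on every Tuesday and Saturday.
The following Saturday is Oct 11 2025.
The following Tuesday is Oct 14 2025.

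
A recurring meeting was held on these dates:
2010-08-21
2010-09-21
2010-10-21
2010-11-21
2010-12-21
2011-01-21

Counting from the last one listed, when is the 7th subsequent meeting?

Each date is the 21st; the gaps (31, 30, 31, 30, 31) track the month lengths.
The rule is the 21st of each month.
February 2011: 2011-02-21.
March 2011: 2011-03-21.
April 2011: 2011-04-21.
Next: May 2011 → 2011-05-21.
June 2011: 2011-06-21.
Next: July 2011 → 2011-07-21.
Next: August 2011 → 2011-08-21.

2011-08-21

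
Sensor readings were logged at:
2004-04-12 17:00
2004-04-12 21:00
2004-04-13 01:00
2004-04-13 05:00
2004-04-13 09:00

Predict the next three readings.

2004-04-13 13:00, 2004-04-13 17:00, 2004-04-13 21:00

The interval is a steady 4 hours (4, 4, 4, 4).
2004-04-13 09:00 + 4 h = 2004-04-13 13:00.
2004-04-13 13:00 + 4 h = 2004-04-13 17:00.
2004-04-13 17:00 + 4 h = 2004-04-13 21:00.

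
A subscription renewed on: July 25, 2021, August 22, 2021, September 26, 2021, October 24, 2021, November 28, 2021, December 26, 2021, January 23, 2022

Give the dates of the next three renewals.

February 27, 2022; March 27, 2022; April 24, 2022

Gaps: 28, 35, 28, 35, 28, 28 days — a mix of 28 and 35. Every date is a Sunday.
Each is the 4th Sunday of its month.
February 2022 — 4th Sunday is February 27, 2022.
4th Sunday of March 2022: March 27, 2022.
April 2022 — 4th Sunday is April 24, 2022.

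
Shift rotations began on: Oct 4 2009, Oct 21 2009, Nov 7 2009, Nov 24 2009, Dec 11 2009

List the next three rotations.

Gaps between consecutive events: 17, 17, 17, 17 days — a constant 17-day interval.
Dec 11 2009 + 17 days = Dec 28 2009.
Dec 28 2009 + 17 days = Jan 14 2010.
Jan 14 2010 + 17 days = Jan 31 2010.

Dec 28 2009, Jan 14 2010, Jan 31 2010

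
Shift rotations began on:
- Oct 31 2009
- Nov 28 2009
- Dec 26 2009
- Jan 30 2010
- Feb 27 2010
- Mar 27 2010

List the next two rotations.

Apr 24 2010, May 29 2010

These are Saturdays with 28, 28, 35, 28, 28-day gaps.
Each is the final Saturday of its month — Oct 31 2009 is past the 28th, so '4th Saturday' doesn't fit.
Last Saturday of April 2010: Apr 24 2010.
May 2010 ends with Saturday May 29 2010.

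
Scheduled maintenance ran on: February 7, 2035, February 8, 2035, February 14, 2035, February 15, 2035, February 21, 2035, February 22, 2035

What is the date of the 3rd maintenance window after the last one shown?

Gaps: 1, 6, 1, 6, 1 days — not constant, but cyclic with period 2.
The events fall on every Wednesday and Thursday.
The following Wednesday is February 28, 2035.
The following Thursday is March 1, 2035.
Next Wednesday: March 7, 2035.

March 7, 2035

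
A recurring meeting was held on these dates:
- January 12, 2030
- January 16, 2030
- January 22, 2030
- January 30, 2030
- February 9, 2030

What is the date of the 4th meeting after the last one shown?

April 10, 2030

The spacing grows by 2 each time: 4, 6, 8, 10 days.
Next gap: 12 days. February 9, 2030 + 12 days = February 21, 2030.
Next gap: 14 days. February 21, 2030 + 14 days = March 7, 2030.
Next gap: 16 days. March 7, 2030 + 16 days = March 23, 2030.
Next gap: 18 days. March 23, 2030 + 18 days = April 10, 2030.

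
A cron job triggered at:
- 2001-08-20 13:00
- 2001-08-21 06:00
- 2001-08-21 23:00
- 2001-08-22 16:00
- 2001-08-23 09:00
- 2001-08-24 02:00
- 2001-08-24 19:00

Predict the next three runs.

Gaps: 17, 17, 17, 17, 17, 17 hours — each event is 17 hours after the previous one.
2001-08-24 19:00 + 17 h = 2001-08-25 12:00.
2001-08-25 12:00 + 17 h = 2001-08-26 05:00.
2001-08-26 05:00 + 17 h = 2001-08-26 22:00.

2001-08-25 12:00, 2001-08-26 05:00, 2001-08-26 22:00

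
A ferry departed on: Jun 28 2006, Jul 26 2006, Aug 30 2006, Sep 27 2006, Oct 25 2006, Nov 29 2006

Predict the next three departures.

Dec 27 2006, Jan 31 2007, Feb 28 2007

All Wednesdays; the gaps (28, 35, 28, 28, 35) vary with month length.
This is the last Wednesday of each month.
Last Wednesday of December 2006: Dec 27 2006.
Last Wednesday of January 2007: Jan 31 2007.
Last Wednesday of February 2007: Feb 28 2007.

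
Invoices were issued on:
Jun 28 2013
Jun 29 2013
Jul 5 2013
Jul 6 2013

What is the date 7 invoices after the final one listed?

Aug 2 2013

The gap pattern 1, 6, 1 repeats every 2 events.
These are the Fridays and Saturdays of each week.
The following Friday is Jul 12 2013.
The following Saturday is Jul 13 2013.
Next Friday: Jul 19 2013.
The following Saturday is Jul 20 2013.
The following Friday is Jul 26 2013.
The following Saturday is Jul 27 2013.
Next Friday: Aug 2 2013.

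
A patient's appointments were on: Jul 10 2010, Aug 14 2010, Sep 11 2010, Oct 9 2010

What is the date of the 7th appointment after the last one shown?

All dates are Saturdays, 35, 28, 28 days apart.
Specifically, the 2nd Saturday of each month.
2nd Saturday of November 2010: Nov 13 2010.
2nd Saturday of December 2010: Dec 11 2010.
January 2011 — 2nd Saturday is Jan 8 2011.
2nd Saturday of February 2011: Feb 12 2011.
2nd Saturday of March 2011: Mar 12 2011.
April 2011 — 2nd Saturday is Apr 9 2011.
2nd Saturday of May 2011: May 14 2011.

May 14 2011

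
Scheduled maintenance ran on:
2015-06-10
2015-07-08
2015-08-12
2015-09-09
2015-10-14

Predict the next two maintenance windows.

These are Wednesdays at 28- or 35-day spacing (28, 35, 28, 35).
The pattern: 2nd Wednesday of the month.
November 2015 — 2nd Wednesday is 2015-11-11.
December 2015 — 2nd Wednesday is 2015-12-09.

2015-11-11, 2015-12-09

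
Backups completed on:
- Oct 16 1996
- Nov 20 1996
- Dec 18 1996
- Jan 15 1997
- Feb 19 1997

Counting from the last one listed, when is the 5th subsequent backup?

Jul 16 1997

All dates are Wednesdays, 35, 28, 28, 35 days apart.
Specifically, the 3rd Wednesday of each month.
3rd Wednesday of March 1997: Mar 19 1997.
April 1997 — 3rd Wednesday is Apr 16 1997.
3rd Wednesday of May 1997: May 21 1997.
3rd Wednesday of June 1997: Jun 18 1997.
3rd Wednesday of July 1997: Jul 16 1997.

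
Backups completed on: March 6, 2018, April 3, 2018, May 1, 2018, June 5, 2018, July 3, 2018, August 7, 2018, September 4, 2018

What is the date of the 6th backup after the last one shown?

All dates are Tuesdays, 28, 28, 35, 28, 35, 28 days apart.
Specifically, the 1st Tuesday of each month.
1st Tuesday of October 2018: October 2, 2018.
1st Tuesday of November 2018: November 6, 2018.
December 2018 — 1st Tuesday is December 4, 2018.
1st Tuesday of January 2019: January 1, 2019.
February 2019 — 1st Tuesday is February 5, 2019.
1st Tuesday of March 2019: March 5, 2019.

March 5, 2019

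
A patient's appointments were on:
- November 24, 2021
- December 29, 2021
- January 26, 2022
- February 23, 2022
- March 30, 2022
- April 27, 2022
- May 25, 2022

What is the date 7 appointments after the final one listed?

December 28, 2022

These are Wednesdays with 35, 28, 28, 35, 28, 28-day gaps.
Each is the final Wednesday of its month — December 29, 2021 is past the 28th, so '4th Wednesday' doesn't fit.
June 2022 ends with Wednesday June 29, 2022.
Last Wednesday of July 2022: July 27, 2022.
Last Wednesday of August 2022: August 31, 2022.
September 2022 ends with Wednesday September 28, 2022.
October 2022 ends with Wednesday October 26, 2022.
Last Wednesday of November 2022: November 30, 2022.
December 2022 ends with Wednesday December 28, 2022.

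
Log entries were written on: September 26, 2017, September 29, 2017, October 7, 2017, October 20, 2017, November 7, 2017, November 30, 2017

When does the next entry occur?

Intervals are 3, 8, 13, 18, 23 days — an arithmetic progression with common difference 5.
Next gap: 28 days. November 30, 2017 + 28 days = December 28, 2017.

December 28, 2017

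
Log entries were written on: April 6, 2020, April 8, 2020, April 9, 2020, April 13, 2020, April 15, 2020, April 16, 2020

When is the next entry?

Every event lands on a Monday or Wednesday or Thursday (gaps cycle 2, 1, 4, 2, 1).
So the schedule is: every Monday, Wednesday and Thursday.
Next Monday: April 20, 2020.

April 20, 2020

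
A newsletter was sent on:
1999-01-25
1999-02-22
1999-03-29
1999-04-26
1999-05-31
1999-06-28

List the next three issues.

1999-07-26, 1999-08-30, 1999-09-27

These are Mondays with 28, 35, 28, 35, 28-day gaps.
Each is the final Monday of its month — 1999-03-29 is past the 28th, so '4th Monday' doesn't fit.
July 1999 ends with Monday 1999-07-26.
Last Monday of August 1999: 1999-08-30.
September 1999 ends with Monday 1999-09-27.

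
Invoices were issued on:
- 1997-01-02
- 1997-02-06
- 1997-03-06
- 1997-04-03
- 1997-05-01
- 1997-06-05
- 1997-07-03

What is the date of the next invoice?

1997-08-07

These are Thursdays at 28- or 35-day spacing (35, 28, 28, 28, 35, 28).
The pattern: 1st Thursday of the month.
August 1997 — 1st Thursday is 1997-08-07.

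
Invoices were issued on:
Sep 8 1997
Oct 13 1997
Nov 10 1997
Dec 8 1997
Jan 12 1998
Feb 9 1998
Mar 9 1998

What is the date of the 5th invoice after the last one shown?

Aug 10 1998

These are Mondays at 28- or 35-day spacing (35, 28, 28, 35, 28, 28).
The pattern: 2nd Monday of the month.
2nd Monday of April 1998: Apr 13 1998.
2nd Monday of May 1998: May 11 1998.
2nd Monday of June 1998: Jun 8 1998.
2nd Monday of July 1998: Jul 13 1998.
August 1998 — 2nd Monday is Aug 10 1998.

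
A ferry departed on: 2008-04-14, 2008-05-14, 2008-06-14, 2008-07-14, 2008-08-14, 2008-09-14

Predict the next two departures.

Each date is the 14th; the gaps (30, 31, 30, 31, 31) track the month lengths.
The rule is the 14th of each month.
October 2008: 2008-10-14.
Next: November 2008 → 2008-11-14.

2008-10-14, 2008-11-14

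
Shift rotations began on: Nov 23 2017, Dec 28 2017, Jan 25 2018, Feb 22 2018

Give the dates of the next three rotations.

Gaps: 35, 28, 28 days — a mix of 28 and 35. Every date is a Thursday.
Each is the 4th Thursday of its month.
March 2018 — 4th Thursday is Mar 22 2018.
April 2018 — 4th Thursday is Apr 26 2018.
May 2018 — 4th Thursday is May 24 2018.

Mar 22 2018, Apr 26 2018, May 24 2018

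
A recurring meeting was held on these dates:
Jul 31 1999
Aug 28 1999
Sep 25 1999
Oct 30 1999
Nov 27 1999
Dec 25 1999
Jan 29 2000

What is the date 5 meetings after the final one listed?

Jun 24 2000

These are Saturdays with 28, 28, 35, 28, 28, 35-day gaps.
Each is the final Saturday of its month — Jul 31 1999 is past the 28th, so '4th Saturday' doesn't fit.
February 2000 ends with Saturday Feb 26 2000.
Last Saturday of March 2000: Mar 25 2000.
Last Saturday of April 2000: Apr 29 2000.
May 2000 ends with Saturday May 27 2000.
June 2000 ends with Saturday Jun 24 2000.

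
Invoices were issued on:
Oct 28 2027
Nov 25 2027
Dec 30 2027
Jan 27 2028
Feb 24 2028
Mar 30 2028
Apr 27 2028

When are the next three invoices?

Every date is a Thursday; gaps 28, 35, 28, 28, 35, 28 days.
Each is the last Thursday of its month (at least one falls on the 29th or later, ruling out '4th Thursday').
Last Thursday of May 2028: May 25 2028.
Last Thursday of June 2028: Jun 29 2028.
Last Thursday of July 2028: Jul 27 2028.

May 25 2028, Jun 29 2028, Jul 27 2028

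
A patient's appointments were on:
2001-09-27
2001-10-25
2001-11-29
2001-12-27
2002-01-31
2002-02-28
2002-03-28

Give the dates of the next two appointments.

All Thursdays; the gaps (28, 35, 28, 35, 28, 28) vary with month length.
This is the last Thursday of each month.
Last Thursday of April 2002: 2002-04-25.
Last Thursday of May 2002: 2002-05-30.

2002-04-25, 2002-05-30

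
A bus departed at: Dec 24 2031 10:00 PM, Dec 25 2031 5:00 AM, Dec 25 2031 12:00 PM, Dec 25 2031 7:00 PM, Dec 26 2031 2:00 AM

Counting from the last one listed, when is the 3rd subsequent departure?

Dec 26 2031 11:00 PM

The interval is a steady 7 hours (7, 7, 7, 7).
Dec 26 2031 2:00 AM + 7 h = Dec 26 2031 9:00 AM.
Dec 26 2031 9:00 AM + 7 h = Dec 26 2031 4:00 PM.
Dec 26 2031 4:00 PM + 7 h = Dec 26 2031 11:00 PM.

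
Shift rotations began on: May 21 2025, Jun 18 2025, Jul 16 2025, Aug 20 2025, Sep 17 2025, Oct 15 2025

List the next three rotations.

Nov 19 2025, Dec 17 2025, Jan 21 2026

All dates are Wednesdays, 28, 28, 35, 28, 28 days apart.
Specifically, the 3rd Wednesday of each month.
3rd Wednesday of November 2025: Nov 19 2025.
3rd Wednesday of December 2025: Dec 17 2025.
3rd Wednesday of January 2026: Jan 21 2026.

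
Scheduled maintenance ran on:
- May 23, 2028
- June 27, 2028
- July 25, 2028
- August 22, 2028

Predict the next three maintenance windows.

September 26, 2028; October 24, 2028; November 28, 2028

Gaps: 35, 28, 28 days — a mix of 28 and 35. Every date is a Tuesday.
Each is the 4th Tuesday of its month.
4th Tuesday of September 2028: September 26, 2028.
4th Tuesday of October 2028: October 24, 2028.
November 2028 — 4th Tuesday is November 28, 2028.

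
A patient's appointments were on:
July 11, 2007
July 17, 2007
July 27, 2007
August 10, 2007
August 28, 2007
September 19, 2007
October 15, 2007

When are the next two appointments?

The spacing grows by 4 each time: 6, 10, 14, 18, 22, 26 days.
Next gap: 30 days. October 15, 2007 + 30 days = November 14, 2007.
Next gap: 34 days. November 14, 2007 + 34 days = December 18, 2007.

November 14, 2007; December 18, 2007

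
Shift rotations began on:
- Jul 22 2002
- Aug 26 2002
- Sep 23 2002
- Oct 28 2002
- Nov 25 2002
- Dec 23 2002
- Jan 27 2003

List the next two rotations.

Feb 24 2003, Mar 24 2003

All dates are Mondays, 35, 28, 35, 28, 28, 35 days apart.
Specifically, the 4th Monday of each month.
February 2003 — 4th Monday is Feb 24 2003.
March 2003 — 4th Monday is Mar 24 2003.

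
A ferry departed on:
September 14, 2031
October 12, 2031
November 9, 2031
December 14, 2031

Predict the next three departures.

These are Sundays at 28- or 35-day spacing (28, 28, 35).
The pattern: 2nd Sunday of the month.
January 2032 — 2nd Sunday is January 11, 2032.
2nd Sunday of February 2032: February 8, 2032.
March 2032 — 2nd Sunday is March 14, 2032.

January 11, 2032; February 8, 2032; March 14, 2032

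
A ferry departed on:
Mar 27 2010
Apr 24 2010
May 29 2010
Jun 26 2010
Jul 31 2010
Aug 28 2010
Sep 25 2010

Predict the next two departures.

Every date is a Saturday; gaps 28, 35, 28, 35, 28, 28 days.
Each is the last Saturday of its month (at least one falls on the 29th or later, ruling out '4th Saturday').
Last Saturday of October 2010: Oct 30 2010.
November 2010 ends with Saturday Nov 27 2010.

Oct 30 2010, Nov 27 2010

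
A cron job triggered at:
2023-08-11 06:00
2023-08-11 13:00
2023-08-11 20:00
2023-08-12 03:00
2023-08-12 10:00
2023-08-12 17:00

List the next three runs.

2023-08-13 00:00, 2023-08-13 07:00, 2023-08-13 14:00

Gaps: 7, 7, 7, 7, 7 hours — each event is 7 hours after the previous one.
2023-08-12 17:00 + 7 h = 2023-08-13 00:00.
2023-08-13 00:00 + 7 h = 2023-08-13 07:00.
2023-08-13 07:00 + 7 h = 2023-08-13 14:00.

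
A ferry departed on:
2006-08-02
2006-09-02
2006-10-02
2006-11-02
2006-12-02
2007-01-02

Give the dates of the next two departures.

The day-of-month is always 2 (31, 30, 31, 30, 31 days between events).
So this recurs on the 2nd of each month.
Next: February 2007 → 2007-02-02.
Next: March 2007 → 2007-03-02.

2007-02-02, 2007-03-02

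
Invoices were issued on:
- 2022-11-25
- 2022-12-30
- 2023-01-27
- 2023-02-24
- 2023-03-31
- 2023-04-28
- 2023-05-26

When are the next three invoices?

2023-06-30, 2023-07-28, 2023-08-25

Every date is a Friday; gaps 35, 28, 28, 35, 28, 28 days.
Each is the last Friday of its month (at least one falls on the 29th or later, ruling out '4th Friday').
Last Friday of June 2023: 2023-06-30.
July 2023 ends with Friday 2023-07-28.
August 2023 ends with Friday 2023-08-25.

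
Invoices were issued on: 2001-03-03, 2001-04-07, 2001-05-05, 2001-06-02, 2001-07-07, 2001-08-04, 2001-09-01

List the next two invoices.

2001-10-06, 2001-11-03

These are Saturdays at 28- or 35-day spacing (35, 28, 28, 35, 28, 28).
The pattern: 1st Saturday of the month.
October 2001 — 1st Saturday is 2001-10-06.
1st Saturday of November 2001: 2001-11-03.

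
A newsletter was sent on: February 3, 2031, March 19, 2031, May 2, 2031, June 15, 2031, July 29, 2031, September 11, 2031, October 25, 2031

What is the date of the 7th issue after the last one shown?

August 28, 2032

The spacing is 44, 44, 44, 44, 44, 44 days — always 44 days.
October 25, 2031 + 44 days = December 8, 2031.
December 8, 2031 + 44 days = January 21, 2032.
January 21, 2032 + 44 days = March 5, 2032.
March 5, 2032 + 44 days = April 18, 2032.
April 18, 2032 + 44 days = June 1, 2032.
June 1, 2032 + 44 days = July 15, 2032.
July 15, 2032 + 44 days = August 28, 2032.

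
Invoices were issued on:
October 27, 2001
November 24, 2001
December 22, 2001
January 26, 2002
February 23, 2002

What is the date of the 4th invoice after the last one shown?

June 22, 2002

Gaps: 28, 28, 35, 28 days — a mix of 28 and 35. Every date is a Saturday.
Each is the 4th Saturday of its month.
4th Saturday of March 2002: March 23, 2002.
April 2002 — 4th Saturday is April 27, 2002.
4th Saturday of May 2002: May 25, 2002.
June 2002 — 4th Saturday is June 22, 2002.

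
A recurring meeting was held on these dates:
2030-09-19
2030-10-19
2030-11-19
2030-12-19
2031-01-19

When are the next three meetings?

2031-02-19, 2031-03-19, 2031-04-19

Each date is the 19th; the gaps (30, 31, 30, 31) track the month lengths.
The rule is the 19th of each month.
Next: February 2031 → 2031-02-19.
March 2031: 2031-03-19.
Next: April 2031 → 2031-04-19.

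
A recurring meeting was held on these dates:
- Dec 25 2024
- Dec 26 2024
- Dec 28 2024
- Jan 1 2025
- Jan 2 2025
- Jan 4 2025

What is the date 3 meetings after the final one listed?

Gaps: 1, 2, 4, 1, 2 days — not constant, but cyclic with period 3.
The events fall on every Wednesday, Thursday and Saturday.
The following Wednesday is Jan 8 2025.
Next Thursday: Jan 9 2025.
Next Saturday: Jan 11 2025.

Jan 11 2025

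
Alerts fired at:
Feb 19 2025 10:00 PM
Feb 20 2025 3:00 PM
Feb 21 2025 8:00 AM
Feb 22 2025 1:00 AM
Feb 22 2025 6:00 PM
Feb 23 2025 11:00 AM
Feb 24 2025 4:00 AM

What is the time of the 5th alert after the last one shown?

Feb 27 2025 5:00 PM

Gaps: 17, 17, 17, 17, 17, 17 hours — each event is 17 hours after the previous one.
Feb 24 2025 4:00 AM + 17 h = Feb 24 2025 9:00 PM.
Feb 24 2025 9:00 PM + 17 h = Feb 25 2025 2:00 PM.
Feb 25 2025 2:00 PM + 17 h = Feb 26 2025 7:00 AM.
Feb 26 2025 7:00 AM + 17 h = Feb 27 2025 12:00 AM.
Feb 27 2025 12:00 AM + 17 h = Feb 27 2025 5:00 PM.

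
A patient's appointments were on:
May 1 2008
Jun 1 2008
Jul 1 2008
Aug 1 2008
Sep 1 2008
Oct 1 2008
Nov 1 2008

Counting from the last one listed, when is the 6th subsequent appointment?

The day-of-month is always 1 (31, 30, 31, 31, 30, 31 days between events).
So this recurs on the 1st of each month.
December 2008: Dec 1 2008.
January 2009: Jan 1 2009.
February 2009: Feb 1 2009.
Next: March 2009 → Mar 1 2009.
April 2009: Apr 1 2009.
Next: May 2009 → May 1 2009.

May 1 2009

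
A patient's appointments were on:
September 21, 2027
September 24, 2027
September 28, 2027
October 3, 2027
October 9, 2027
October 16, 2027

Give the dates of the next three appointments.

October 24, 2027; November 2, 2027; November 12, 2027

Gaps: 3, 4, 5, 6, 7 days — each gap is 1 larger than the previous one.
Next gap: 8 days. October 16, 2027 + 8 days = October 24, 2027.
Next gap: 9 days. October 24, 2027 + 9 days = November 2, 2027.
Next gap: 10 days. November 2, 2027 + 10 days = November 12, 2027.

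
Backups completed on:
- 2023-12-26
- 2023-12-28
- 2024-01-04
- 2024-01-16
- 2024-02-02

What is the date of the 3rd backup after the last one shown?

Intervals are 2, 7, 12, 17 days — an arithmetic progression with common difference 5.
Next gap: 22 days. 2024-02-02 + 22 days = 2024-02-24.
Next gap: 27 days. 2024-02-24 + 27 days = 2024-03-22.
Next gap: 32 days. 2024-03-22 + 32 days = 2024-04-23.

2024-04-23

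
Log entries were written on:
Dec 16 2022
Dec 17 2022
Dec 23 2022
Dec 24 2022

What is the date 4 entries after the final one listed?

Gaps: 1, 6, 1 days — not constant, but cyclic with period 2.
The events fall on every Friday and Saturday.
The following Friday is Dec 30 2022.
Next Saturday: Dec 31 2022.
The following Friday is Jan 6 2023.
Next Saturday: Jan 7 2023.

Jan 7 2023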